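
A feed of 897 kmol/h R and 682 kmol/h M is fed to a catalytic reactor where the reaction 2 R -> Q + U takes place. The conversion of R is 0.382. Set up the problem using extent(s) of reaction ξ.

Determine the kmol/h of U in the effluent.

R reacted = 0.382 × 897 = 342.7 kmol/h; ν_R = −2, so ξ = 342.7/2 = 171.3 kmol/h.
Outlet amounts (n = n₀ + ν ξ):
  R: 897 − 2(171.3) = 554.3
  Q: 0 + 1(171.3) = 171.3
  U: 0 + 1(171.3) = 171.3
  M: 682 (inert)

171 kmol/h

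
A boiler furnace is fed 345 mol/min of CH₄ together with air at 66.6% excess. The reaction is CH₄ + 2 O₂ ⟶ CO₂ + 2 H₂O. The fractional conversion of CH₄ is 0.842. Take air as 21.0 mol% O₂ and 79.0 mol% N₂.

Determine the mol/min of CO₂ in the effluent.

290 mol/min

Stoichiometric O₂ = 2 × 345 = 690 mol/min; O₂ fed = 690 × 1.666 = 1150 mol/min.
N₂ fed = 1150 × 79/21 = 4324 mol/min.
Fuel reacted = 0.842 × 345 → ξ = 290.5 mol/min.
Outlet (n = n₀ + ν ξ):
  CH₄: 345 − 1(290.5) = 54.51
  O₂: 1150 − 2(290.5) = 568.6
  N₂: 4324 (inert)
  CO₂: 0 + 1(290.5) = 290.5
  H₂O: 0 + 2(290.5) = 581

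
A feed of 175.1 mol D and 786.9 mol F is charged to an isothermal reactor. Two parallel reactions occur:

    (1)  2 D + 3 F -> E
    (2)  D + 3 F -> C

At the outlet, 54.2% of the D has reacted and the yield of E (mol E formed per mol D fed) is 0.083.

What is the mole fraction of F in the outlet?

0.773

Yield of E: 1ξ₁ / 175.1 = 0.083 → ξ₁ = 14.53 mol.
Conversion of D: 2ξ₁ + 1ξ₂ = 0.542 × 175.1 = 94.9 → ξ₂ = 65.84 mol.
Outlet amounts (n = n₀ + Σ ν·ξ):
  D: 175.1 − 2(14.53) − 1(65.84) = 80.2
  F: 786.9 − 3(14.53) − 3(65.84) = 545.8
  E: 0 + 1(14.53) = 14.53
  C: 0 + 1(65.84) = 65.84
Total out = 706.4 mol; y_F = 545.8 / 706.4 = 0.7727.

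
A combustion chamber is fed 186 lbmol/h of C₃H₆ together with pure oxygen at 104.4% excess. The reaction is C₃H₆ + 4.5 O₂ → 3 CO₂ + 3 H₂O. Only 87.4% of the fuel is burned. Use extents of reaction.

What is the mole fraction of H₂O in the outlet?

Stoichiometric O₂ = 4.5 × 186 = 837 lbmol/h; O₂ fed = 837 × 2.044 = 1711 lbmol/h.
Fuel reacted = 0.874 × 186 → ξ = 162.6 lbmol/h.
Outlet (n = n₀ + ν ξ):
  C₃H₆: 186 − 1(162.6) = 23.44
  O₂: 1711 − 4.5(162.6) = 979.3
  CO₂: 0 + 3(162.6) = 487.7
  H₂O: 0 + 3(162.6) = 487.7
Total out = 1978 lbmol/h; y_H₂O = 487.7 / 1978 = 0.2465.

0.247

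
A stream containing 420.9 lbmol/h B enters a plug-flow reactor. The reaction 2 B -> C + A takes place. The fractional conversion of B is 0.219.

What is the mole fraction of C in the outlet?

B reacted = 0.219 × 420.9 = 92.18 lbmol/h; ν_B = −2, so ξ = 92.18/2 = 46.09 lbmol/h.
Outlet amounts (n = n₀ + ν ξ):
  B: 420.9 − 2(46.09) = 328.7
  C: 0 + 1(46.09) = 46.09
  A: 0 + 1(46.09) = 46.09
Total out = 420.9 lbmol/h; y_C = 46.09 / 420.9 = 0.1095.

0.11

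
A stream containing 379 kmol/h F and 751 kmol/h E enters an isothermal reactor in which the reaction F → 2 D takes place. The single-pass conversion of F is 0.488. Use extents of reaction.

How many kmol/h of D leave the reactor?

F reacted = 0.488 × 379 = 185 kmol/h; ν_F = −1, so ξ = 185/1 = 185 kmol/h.
Outlet amounts (n = n₀ + ν ξ):
  F: 379 − 1(185) = 194
  D: 0 + 2(185) = 369.9
  E: 751 (inert)

370 kmol/h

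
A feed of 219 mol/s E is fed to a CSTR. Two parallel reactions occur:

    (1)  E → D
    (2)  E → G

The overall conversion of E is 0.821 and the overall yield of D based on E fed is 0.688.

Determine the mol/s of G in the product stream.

29.1 mol/s

Yield of D: 1ξ₁ / 219 = 0.688 → ξ₁ = 150.7 mol/s.
Conversion of E: 1ξ₁ + 1ξ₂ = 0.821 × 219 = 179.8 → ξ₂ = 29.13 mol/s.
Outlet amounts (n = n₀ + Σ ν·ξ):
  E: 219 − 1(150.7) − 1(29.13) = 39.2
  D: 0 + 1(150.7) = 150.7
  G: 0 + 1(29.13) = 29.13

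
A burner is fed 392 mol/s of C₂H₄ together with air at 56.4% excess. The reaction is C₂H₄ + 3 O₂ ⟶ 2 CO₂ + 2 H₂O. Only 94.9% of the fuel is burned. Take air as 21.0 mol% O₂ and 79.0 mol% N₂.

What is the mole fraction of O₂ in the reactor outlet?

Stoichiometric O₂ = 3 × 392 = 1176 mol/s; O₂ fed = 1176 × 1.564 = 1839 mol/s.
N₂ fed = 1839 × 79/21 = 6919 mol/s.
Fuel reacted = 0.949 × 392 → ξ = 372 mol/s.
Outlet (n = n₀ + ν ξ):
  C₂H₄: 392 − 1(372) = 19.99
  O₂: 1839 − 3(372) = 723.2
  N₂: 6919 (inert)
  CO₂: 0 + 2(372) = 744
  H₂O: 0 + 2(372) = 744
Total out = 9150 mol/s; y_O₂ = 723.2 / 9150 = 0.07904.

0.079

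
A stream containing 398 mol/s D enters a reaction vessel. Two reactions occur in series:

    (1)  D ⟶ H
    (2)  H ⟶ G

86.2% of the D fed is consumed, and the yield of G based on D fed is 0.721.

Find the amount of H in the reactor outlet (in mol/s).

Conversion of D: D consumed = 1ξ₁ = 0.862 × 398 → ξ₁ = 343.1 mol/s.
Yield of G: 1ξ₂ / 398 = 0.721 → ξ₂ = 287 mol/s.
Outlet amounts (n = n₀ + Σ ν·ξ):
  D: 398 − 1(343.1) = 54.92
  H: 0 + 1(343.1) − 1(287) = 56.12
  G: 0 + 1(287) = 287

56.1 mol/s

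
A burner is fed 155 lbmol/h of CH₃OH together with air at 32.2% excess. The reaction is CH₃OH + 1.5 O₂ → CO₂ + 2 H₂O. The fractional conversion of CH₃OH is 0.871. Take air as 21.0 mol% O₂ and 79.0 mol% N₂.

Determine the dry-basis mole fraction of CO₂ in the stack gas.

Stoichiometric O₂ = 1.5 × 155 = 232.5 lbmol/h; O₂ fed = 232.5 × 1.322 = 307.4 lbmol/h.
N₂ fed = 307.4 × 79/21 = 1156 lbmol/h.
Fuel reacted = 0.871 × 155 → ξ = 135 lbmol/h.
Outlet (n = n₀ + ν ξ):
  CH₃OH: 155 − 1(135) = 20
  O₂: 307.4 − 1.5(135) = 104.9
  N₂: 1156 (inert)
  CO₂: 0 + 1(135) = 135
  H₂O: 0 + 2(135) = 270
Dry total = 1416 lbmol/h; y_CO₂ (dry) = 135 / 1416 = 0.09533.

0.0953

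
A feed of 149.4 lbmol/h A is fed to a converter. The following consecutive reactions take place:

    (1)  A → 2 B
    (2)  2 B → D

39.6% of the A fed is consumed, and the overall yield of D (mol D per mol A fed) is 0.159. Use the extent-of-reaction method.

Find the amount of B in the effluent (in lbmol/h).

70.8 lbmol/h

Conversion of A: A consumed = 1ξ₁ = 0.396 × 149.4 → ξ₁ = 59.16 lbmol/h.
Yield of D: 1ξ₂ / 149.4 = 0.159 → ξ₂ = 23.75 lbmol/h.
Outlet amounts (n = n₀ + Σ ν·ξ):
  A: 149.4 − 1(59.16) = 90.24
  B: 0 + 2(59.16) − 2(23.75) = 70.82
  D: 0 + 1(23.75) = 23.75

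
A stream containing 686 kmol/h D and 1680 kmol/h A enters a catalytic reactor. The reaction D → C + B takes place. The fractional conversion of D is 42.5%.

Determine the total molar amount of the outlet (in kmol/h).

D reacted = 0.425 × 686 = 291.6 kmol/h; ν_D = −1, so ξ = 291.6/1 = 291.6 kmol/h.
Outlet amounts (n = n₀ + ν ξ):
  D: 686 − 1(291.6) = 394.4
  C: 0 + 1(291.6) = 291.6
  B: 0 + 1(291.6) = 291.6
  A: 1680 (inert)
Total out = 394.4 + 291.6 + 291.6 + 1680 = 2658 kmol/h.

2660 kmol/h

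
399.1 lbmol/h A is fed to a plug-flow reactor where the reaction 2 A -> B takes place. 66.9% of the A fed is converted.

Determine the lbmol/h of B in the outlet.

A reacted = 0.669 × 399.1 = 267 lbmol/h; ν_A = −2, so ξ = 267/2 = 133.5 lbmol/h.
Outlet amounts (n = n₀ + ν ξ):
  A: 399.1 − 2(133.5) = 132.1
  B: 0 + 1(133.5) = 133.5

133 lbmol/h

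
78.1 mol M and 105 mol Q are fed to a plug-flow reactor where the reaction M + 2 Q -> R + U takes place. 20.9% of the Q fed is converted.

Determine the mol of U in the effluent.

Q reacted = 0.209 × 105 = 21.95 mol; ν_Q = −2, so ξ = 21.95/2 = 10.97 mol.
Outlet amounts (n = n₀ + ν ξ):
  M: 78.1 − 1(10.97) = 67.13
  Q: 105 − 2(10.97) = 83.06
  R: 0 + 1(10.97) = 10.97
  U: 0 + 1(10.97) = 10.97

11 mol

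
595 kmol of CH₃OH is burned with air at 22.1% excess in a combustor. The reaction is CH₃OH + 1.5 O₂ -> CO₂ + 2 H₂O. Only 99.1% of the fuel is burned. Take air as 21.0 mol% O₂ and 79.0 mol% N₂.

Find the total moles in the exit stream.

6080 kmol

Stoichiometric O₂ = 1.5 × 595 = 892.5 kmol; O₂ fed = 892.5 × 1.221 = 1090 kmol.
N₂ fed = 1090 × 79/21 = 4100 kmol.
Fuel reacted = 0.991 × 595 → ξ = 589.6 kmol.
Outlet (n = n₀ + ν ξ):
  CH₃OH: 595 − 1(589.6) = 5.355
  O₂: 1090 − 1.5(589.6) = 205.3
  N₂: 4100 (inert)
  CO₂: 0 + 1(589.6) = 589.6
  H₂O: 0 + 2(589.6) = 1179
Total out = 5.355 + 205.3 + 4100 + 589.6 + 1179 = 6079 kmol.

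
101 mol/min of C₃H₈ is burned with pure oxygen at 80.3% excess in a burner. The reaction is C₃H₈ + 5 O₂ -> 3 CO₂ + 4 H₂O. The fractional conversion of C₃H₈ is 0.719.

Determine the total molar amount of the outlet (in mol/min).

Stoichiometric O₂ = 5 × 101 = 505 mol/min; O₂ fed = 505 × 1.803 = 910.5 mol/min.
Fuel reacted = 0.719 × 101 → ξ = 72.62 mol/min.
Outlet (n = n₀ + ν ξ):
  C₃H₈: 101 − 1(72.62) = 28.38
  O₂: 910.5 − 5(72.62) = 547.4
  CO₂: 0 + 3(72.62) = 217.9
  H₂O: 0 + 4(72.62) = 290.5
Total out = 28.38 + 547.4 + 217.9 + 290.5 = 1084 mol/min.

1080 mol/min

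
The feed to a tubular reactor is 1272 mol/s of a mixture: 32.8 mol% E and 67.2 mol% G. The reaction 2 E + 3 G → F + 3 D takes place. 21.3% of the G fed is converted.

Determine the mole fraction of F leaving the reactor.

G reacted = 0.213 × 854.8 = 182.1 mol/s; ν_G = −3, so ξ = 182.1/3 = 60.69 mol/s.
Outlet amounts (n = n₀ + ν ξ):
  E: 417.2 − 2(60.69) = 295.8
  G: 854.8 − 3(60.69) = 672.7
  F: 0 + 1(60.69) = 60.69
  D: 0 + 3(60.69) = 182.1
Total out = 1211 mol/s; y_F = 60.69 / 1211 = 0.0501.

0.0501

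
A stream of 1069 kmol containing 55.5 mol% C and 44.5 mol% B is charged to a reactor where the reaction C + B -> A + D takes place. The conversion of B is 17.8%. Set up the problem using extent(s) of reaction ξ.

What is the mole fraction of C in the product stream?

0.476

B reacted = 0.178 × 475.7 = 84.68 kmol; ν_B = −1, so ξ = 84.68/1 = 84.68 kmol.
Outlet amounts (n = n₀ + ν ξ):
  C: 593.3 − 1(84.68) = 508.6
  B: 475.7 − 1(84.68) = 391
  A: 0 + 1(84.68) = 84.68
  D: 0 + 1(84.68) = 84.68
Total out = 1069 kmol; y_C = 508.6 / 1069 = 0.4758.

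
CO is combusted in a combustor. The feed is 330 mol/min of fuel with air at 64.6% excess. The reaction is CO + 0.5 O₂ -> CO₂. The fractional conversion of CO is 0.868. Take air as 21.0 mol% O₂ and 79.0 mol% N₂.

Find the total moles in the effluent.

1480 mol/min

Stoichiometric O₂ = 0.5 × 330 = 165 mol/min; O₂ fed = 165 × 1.646 = 271.6 mol/min.
N₂ fed = 271.6 × 79/21 = 1022 mol/min.
Fuel reacted = 0.868 × 330 → ξ = 286.4 mol/min.
Outlet (n = n₀ + ν ξ):
  CO: 330 − 1(286.4) = 43.56
  O₂: 271.6 − 0.5(286.4) = 128.4
  N₂: 1022 (inert)
  CO₂: 0 + 1(286.4) = 286.4
Total out = 43.56 + 128.4 + 1022 + 286.4 = 1480 mol/min.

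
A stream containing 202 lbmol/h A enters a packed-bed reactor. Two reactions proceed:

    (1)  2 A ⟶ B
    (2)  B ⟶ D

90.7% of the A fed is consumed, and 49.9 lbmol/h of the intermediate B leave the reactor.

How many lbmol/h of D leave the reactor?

41.7 lbmol/h

Conversion of A: A consumed = 2ξ₁ = 0.907 × 202 → ξ₁ = 91.61 lbmol/h.
B balance: n_B = 0 + 1ξ₁ − 1ξ₂ = 49.9 → ξ₂ = (1·91.61 − 49.9)/1 = 41.71 lbmol/h.
Outlet amounts (n = n₀ + Σ ν·ξ):
  A: 202 − 2(91.61) = 18.79
  B: 0 + 1(91.61) − 1(41.71) = 49.9
  D: 0 + 1(41.71) = 41.71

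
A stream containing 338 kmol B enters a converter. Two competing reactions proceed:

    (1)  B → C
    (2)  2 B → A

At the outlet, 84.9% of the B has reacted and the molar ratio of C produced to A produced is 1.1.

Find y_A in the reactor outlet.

Conversion of B: B consumed = 0.849 × 338 = 287 kmol = 1ξ₁ + 2ξ₂.
Selectivity: 1ξ₁ / (1ξ₂) = 1.1 → ξ₁ = 1.1 ξ₂.
Substitute: (1·1.1 + 2) ξ₂ = 287 → ξ₂ = 92.57 kmol, ξ₁ = 101.8 kmol.
Outlet amounts (n = n₀ + Σ ν·ξ):
  B: 338 − 1(101.8) − 2(92.57) = 51.04
  C: 0 + 1(101.8) = 101.8
  A: 0 + 1(92.57) = 92.57
Total out = 245.4 kmol; y_A = 92.57 / 245.4 = 0.3772.

0.377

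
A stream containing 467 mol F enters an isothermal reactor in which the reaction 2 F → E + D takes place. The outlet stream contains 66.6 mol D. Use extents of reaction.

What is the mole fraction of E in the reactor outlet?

0.143

For D: n = n₀ + 1ξ → 66.6 = 0 + 1ξ, giving ξ = 66.6 mol.
Outlet amounts (n = n₀ + ν ξ):
  F: 467 − 2(66.6) = 333.8
  E: 0 + 1(66.6) = 66.6
  D: 0 + 1(66.6) = 66.6
Total out = 467 mol; y_E = 66.6 / 467 = 0.1426.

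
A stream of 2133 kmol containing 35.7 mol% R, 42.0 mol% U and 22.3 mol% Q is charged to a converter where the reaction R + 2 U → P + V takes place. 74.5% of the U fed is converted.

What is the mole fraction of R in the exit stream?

U reacted = 0.745 × 895.9 = 667.4 kmol; ν_U = −2, so ξ = 667.4/2 = 333.7 kmol.
Outlet amounts (n = n₀ + ν ξ):
  R: 761.5 − 1(333.7) = 427.8
  U: 895.9 − 2(333.7) = 228.4
  P: 0 + 1(333.7) = 333.7
  V: 0 + 1(333.7) = 333.7
  Q: 475.7 (inert)
Total out = 1799 kmol; y_R = 427.8 / 1799 = 0.2377.

0.238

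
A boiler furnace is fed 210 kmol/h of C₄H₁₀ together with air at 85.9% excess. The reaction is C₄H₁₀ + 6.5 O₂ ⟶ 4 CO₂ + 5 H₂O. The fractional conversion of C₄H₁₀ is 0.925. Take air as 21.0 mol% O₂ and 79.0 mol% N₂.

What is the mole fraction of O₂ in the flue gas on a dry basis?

0.11

Stoichiometric O₂ = 6.5 × 210 = 1365 kmol/h; O₂ fed = 1365 × 1.859 = 2538 kmol/h.
N₂ fed = 2538 × 79/21 = 9546 kmol/h.
Fuel reacted = 0.925 × 210 → ξ = 194.2 kmol/h.
Outlet (n = n₀ + ν ξ):
  C₄H₁₀: 210 − 1(194.2) = 15.75
  O₂: 2538 − 6.5(194.2) = 1275
  N₂: 9546 (inert)
  CO₂: 0 + 4(194.2) = 777
  H₂O: 0 + 5(194.2) = 971.2
Dry total = 11610 kmol/h; y_O₂ (dry) = 1275 / 11610 = 0.1098.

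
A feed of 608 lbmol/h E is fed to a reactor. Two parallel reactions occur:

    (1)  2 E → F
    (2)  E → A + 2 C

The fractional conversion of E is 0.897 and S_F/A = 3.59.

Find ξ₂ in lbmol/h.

ξ₂ = 66.7 lbmol/h

Conversion of E: E consumed = 0.897 × 608 = 545.4 lbmol/h = 2ξ₁ + 1ξ₂.
Selectivity: 1ξ₁ / (1ξ₂) = 3.59 → ξ₁ = 3.59 ξ₂.
Substitute: (2·3.59 + 1) ξ₂ = 545.4 → ξ₂ = 66.67 lbmol/h, ξ₁ = 239.4 lbmol/h.
Outlet amounts (n = n₀ + Σ ν·ξ):
  E: 608 − 2(239.4) − 1(66.67) = 62.62
  F: 0 + 1(239.4) = 239.4
  A: 0 + 1(66.67) = 66.67
  C: 0 + 2(66.67) = 133.3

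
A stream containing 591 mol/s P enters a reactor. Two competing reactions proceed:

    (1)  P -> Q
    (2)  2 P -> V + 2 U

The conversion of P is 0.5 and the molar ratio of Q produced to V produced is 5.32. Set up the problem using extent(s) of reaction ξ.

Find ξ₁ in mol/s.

ξ₁ = 215 mol/s

Conversion of P: P consumed = 0.5 × 591 = 295.5 mol/s = 1ξ₁ + 2ξ₂.
Selectivity: 1ξ₁ / (1ξ₂) = 5.32 → ξ₁ = 5.32 ξ₂.
Substitute: (1·5.32 + 2) ξ₂ = 295.5 → ξ₂ = 40.37 mol/s, ξ₁ = 214.8 mol/s.
Outlet amounts (n = n₀ + Σ ν·ξ):
  P: 591 − 1(214.8) − 2(40.37) = 295.5
  Q: 0 + 1(214.8) = 214.8
  V: 0 + 1(40.37) = 40.37
  U: 0 + 2(40.37) = 80.74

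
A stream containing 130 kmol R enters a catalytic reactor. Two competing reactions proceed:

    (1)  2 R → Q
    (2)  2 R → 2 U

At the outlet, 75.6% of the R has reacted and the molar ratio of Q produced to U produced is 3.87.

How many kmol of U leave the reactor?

Conversion of R: R consumed = 0.756 × 130 = 98.28 kmol = 2ξ₁ + 2ξ₂.
Selectivity: 1ξ₁ / (2ξ₂) = 3.87 → ξ₁ = 7.74 ξ₂.
Substitute: (2·7.74 + 2) ξ₂ = 98.28 → ξ₂ = 5.622 kmol, ξ₁ = 43.52 kmol.
Outlet amounts (n = n₀ + Σ ν·ξ):
  R: 130 − 2(43.52) − 2(5.622) = 31.72
  Q: 0 + 1(43.52) = 43.52
  U: 0 + 2(5.622) = 11.24

11.2 kmol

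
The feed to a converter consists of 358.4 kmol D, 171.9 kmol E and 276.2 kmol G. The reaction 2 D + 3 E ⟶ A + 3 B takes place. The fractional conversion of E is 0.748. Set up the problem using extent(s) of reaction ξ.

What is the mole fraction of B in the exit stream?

0.168

E reacted = 0.748 × 171.9 = 128.6 kmol; ν_E = −3, so ξ = 128.6/3 = 42.86 kmol.
Outlet amounts (n = n₀ + ν ξ):
  D: 358.4 − 2(42.86) = 272.7
  E: 171.9 − 3(42.86) = 43.32
  A: 0 + 1(42.86) = 42.86
  B: 0 + 3(42.86) = 128.6
  G: 276.2 (inert)
Total out = 763.6 kmol; y_B = 128.6 / 763.6 = 0.1684.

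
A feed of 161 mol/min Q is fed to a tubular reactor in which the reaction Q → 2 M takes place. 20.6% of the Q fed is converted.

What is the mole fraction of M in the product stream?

0.342

Q reacted = 0.206 × 161 = 33.17 mol/min; ν_Q = −1, so ξ = 33.17/1 = 33.17 mol/min.
Outlet amounts (n = n₀ + ν ξ):
  Q: 161 − 1(33.17) = 127.8
  M: 0 + 2(33.17) = 66.33
Total out = 194.2 mol/min; y_M = 66.33 / 194.2 = 0.3416.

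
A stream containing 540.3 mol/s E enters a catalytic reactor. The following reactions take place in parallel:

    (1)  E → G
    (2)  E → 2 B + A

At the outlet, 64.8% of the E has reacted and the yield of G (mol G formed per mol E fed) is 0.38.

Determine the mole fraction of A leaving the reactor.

0.174

Yield of G: 1ξ₁ / 540.3 = 0.38 → ξ₁ = 205.3 mol/s.
Conversion of E: 1ξ₁ + 1ξ₂ = 0.648 × 540.3 = 350.1 → ξ₂ = 144.8 mol/s.
Outlet amounts (n = n₀ + Σ ν·ξ):
  E: 540.3 − 1(205.3) − 1(144.8) = 190.2
  G: 0 + 1(205.3) = 205.3
  B: 0 + 2(144.8) = 289.6
  A: 0 + 1(144.8) = 144.8
Total out = 829.9 mol/s; y_A = 144.8 / 829.9 = 0.1745.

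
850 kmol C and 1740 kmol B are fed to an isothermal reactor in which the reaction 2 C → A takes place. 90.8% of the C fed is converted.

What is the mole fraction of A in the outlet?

0.175

C reacted = 0.908 × 850 = 771.8 kmol; ν_C = −2, so ξ = 771.8/2 = 385.9 kmol.
Outlet amounts (n = n₀ + ν ξ):
  C: 850 − 2(385.9) = 78.2
  A: 0 + 1(385.9) = 385.9
  B: 1740 (inert)
Total out = 2204 kmol; y_A = 385.9 / 2204 = 0.1751.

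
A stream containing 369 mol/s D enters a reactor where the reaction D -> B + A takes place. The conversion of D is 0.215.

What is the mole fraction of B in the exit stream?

D reacted = 0.215 × 369 = 79.33 mol/s; ν_D = −1, so ξ = 79.33/1 = 79.33 mol/s.
Outlet amounts (n = n₀ + ν ξ):
  D: 369 − 1(79.33) = 289.7
  B: 0 + 1(79.33) = 79.33
  A: 0 + 1(79.33) = 79.33
Total out = 448.3 mol/s; y_B = 79.33 / 448.3 = 0.177.

0.177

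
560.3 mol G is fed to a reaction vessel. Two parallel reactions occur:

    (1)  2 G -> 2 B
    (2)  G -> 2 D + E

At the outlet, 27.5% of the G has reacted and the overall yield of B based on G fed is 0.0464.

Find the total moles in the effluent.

816 mol

Yield of B: 2ξ₁ / 560.3 = 0.0464 → ξ₁ = 13 mol.
Conversion of G: 2ξ₁ + 1ξ₂ = 0.275 × 560.3 = 154.1 → ξ₂ = 128.1 mol.
Outlet amounts (n = n₀ + Σ ν·ξ):
  G: 560.3 − 2(13) − 1(128.1) = 406.2
  B: 0 + 2(13) = 26
  D: 0 + 2(128.1) = 256.2
  E: 0 + 1(128.1) = 128.1
Total out = 406.2 + 26 + 256.2 + 128.1 = 816.5 mol.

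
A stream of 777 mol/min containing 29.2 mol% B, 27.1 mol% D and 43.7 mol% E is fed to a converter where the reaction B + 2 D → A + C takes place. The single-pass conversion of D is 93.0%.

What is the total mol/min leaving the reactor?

679 mol/min

D reacted = 0.93 × 210.6 = 195.8 mol/min; ν_D = −2, so ξ = 195.8/2 = 97.91 mol/min.
Outlet amounts (n = n₀ + ν ξ):
  B: 226.9 − 1(97.91) = 129
  D: 210.6 − 2(97.91) = 14.74
  A: 0 + 1(97.91) = 97.91
  C: 0 + 1(97.91) = 97.91
  E: 339.5 (inert)
Total out = 129 + 14.74 + 97.91 + 97.91 + 339.5 = 679.1 mol/min.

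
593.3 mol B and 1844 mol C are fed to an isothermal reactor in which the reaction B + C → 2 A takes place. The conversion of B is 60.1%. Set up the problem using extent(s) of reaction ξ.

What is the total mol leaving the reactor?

B reacted = 0.601 × 593.3 = 356.6 mol; ν_B = −1, so ξ = 356.6/1 = 356.6 mol.
Outlet amounts (n = n₀ + ν ξ):
  B: 593.3 − 1(356.6) = 236.7
  C: 1844 − 1(356.6) = 1487
  A: 0 + 2(356.6) = 713.1
Total out = 236.7 + 1487 + 713.1 = 2437 mol.

2440 mol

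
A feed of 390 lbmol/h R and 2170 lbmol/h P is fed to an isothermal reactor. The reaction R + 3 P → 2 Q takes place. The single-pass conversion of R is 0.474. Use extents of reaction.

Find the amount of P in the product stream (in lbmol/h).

R reacted = 0.474 × 390 = 184.9 lbmol/h; ν_R = −1, so ξ = 184.9/1 = 184.9 lbmol/h.
Outlet amounts (n = n₀ + ν ξ):
  R: 390 − 1(184.9) = 205.1
  P: 2170 − 3(184.9) = 1615
  Q: 0 + 2(184.9) = 369.7

1620 lbmol/h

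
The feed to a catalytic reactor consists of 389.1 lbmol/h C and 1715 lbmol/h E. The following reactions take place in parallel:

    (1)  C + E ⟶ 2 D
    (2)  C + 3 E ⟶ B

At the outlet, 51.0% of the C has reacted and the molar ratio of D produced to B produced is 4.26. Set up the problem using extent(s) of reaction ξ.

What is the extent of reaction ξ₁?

Conversion of C: C consumed = 0.51 × 389.1 = 198.4 lbmol/h = 1ξ₁ + 1ξ₂.
Selectivity: 2ξ₁ / (1ξ₂) = 4.26 → ξ₁ = 2.13 ξ₂.
Substitute: (1·2.13 + 1) ξ₂ = 198.4 → ξ₂ = 63.4 lbmol/h, ξ₁ = 135 lbmol/h.
Outlet amounts (n = n₀ + Σ ν·ξ):
  C: 389.1 − 1(135) − 1(63.4) = 190.7
  E: 1715 − 1(135) − 3(63.4) = 1390
  D: 0 + 2(135) = 270.1
  B: 0 + 1(63.4) = 63.4

ξ₁ = 135 lbmol/h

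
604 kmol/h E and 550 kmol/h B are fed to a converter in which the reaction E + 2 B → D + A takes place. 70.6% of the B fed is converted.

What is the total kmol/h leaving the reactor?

960 kmol/h

B reacted = 0.706 × 550 = 388.3 kmol/h; ν_B = −2, so ξ = 388.3/2 = 194.1 kmol/h.
Outlet amounts (n = n₀ + ν ξ):
  E: 604 − 1(194.1) = 409.9
  B: 550 − 2(194.1) = 161.7
  D: 0 + 1(194.1) = 194.1
  A: 0 + 1(194.1) = 194.1
Total out = 409.9 + 161.7 + 194.1 + 194.1 = 959.9 kmol/h.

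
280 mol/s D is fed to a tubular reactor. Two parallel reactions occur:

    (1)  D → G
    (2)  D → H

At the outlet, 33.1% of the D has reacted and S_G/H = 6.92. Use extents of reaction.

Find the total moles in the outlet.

Conversion of D: D consumed = 0.331 × 280 = 92.68 mol/s = 1ξ₁ + 1ξ₂.
Selectivity: 1ξ₁ / (1ξ₂) = 6.92 → ξ₁ = 6.92 ξ₂.
Substitute: (1·6.92 + 1) ξ₂ = 92.68 → ξ₂ = 11.7 mol/s, ξ₁ = 80.98 mol/s.
Outlet amounts (n = n₀ + Σ ν·ξ):
  D: 280 − 1(80.98) − 1(11.7) = 187.3
  G: 0 + 1(80.98) = 80.98
  H: 0 + 1(11.7) = 11.7
Total out = 187.3 + 80.98 + 11.7 = 280 mol/s.

280 mol/s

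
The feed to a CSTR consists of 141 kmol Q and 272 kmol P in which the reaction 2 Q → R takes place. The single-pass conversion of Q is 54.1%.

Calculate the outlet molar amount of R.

Q reacted = 0.541 × 141 = 76.28 kmol; ν_Q = −2, so ξ = 76.28/2 = 38.14 kmol.
Outlet amounts (n = n₀ + ν ξ):
  Q: 141 − 2(38.14) = 64.72
  R: 0 + 1(38.14) = 38.14
  P: 272 (inert)

38.1 kmol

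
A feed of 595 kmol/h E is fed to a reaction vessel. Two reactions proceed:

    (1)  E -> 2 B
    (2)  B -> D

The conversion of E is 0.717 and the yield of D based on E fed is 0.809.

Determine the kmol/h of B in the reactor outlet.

Conversion of E: E consumed = 1ξ₁ = 0.717 × 595 → ξ₁ = 426.6 kmol/h.
Yield of D: 1ξ₂ / 595 = 0.809 → ξ₂ = 481.4 kmol/h.
Outlet amounts (n = n₀ + Σ ν·ξ):
  E: 595 − 1(426.6) = 168.4
  B: 0 + 2(426.6) − 1(481.4) = 371.9
  D: 0 + 1(481.4) = 481.4

372 kmol/h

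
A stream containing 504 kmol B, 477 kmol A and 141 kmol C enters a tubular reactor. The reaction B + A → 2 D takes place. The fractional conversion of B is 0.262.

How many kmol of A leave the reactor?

B reacted = 0.262 × 504 = 132 kmol; ν_B = −1, so ξ = 132/1 = 132 kmol.
Outlet amounts (n = n₀ + ν ξ):
  B: 504 − 1(132) = 372
  A: 477 − 1(132) = 345
  D: 0 + 2(132) = 264.1
  C: 141 (inert)

345 kmol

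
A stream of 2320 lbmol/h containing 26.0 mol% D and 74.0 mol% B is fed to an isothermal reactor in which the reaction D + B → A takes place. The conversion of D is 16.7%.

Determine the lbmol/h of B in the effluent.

D reacted = 0.167 × 603.2 = 100.7 lbmol/h; ν_D = −1, so ξ = 100.7/1 = 100.7 lbmol/h.
Outlet amounts (n = n₀ + ν ξ):
  D: 603.2 − 1(100.7) = 502.5
  B: 1717 − 1(100.7) = 1616
  A: 0 + 1(100.7) = 100.7

1620 lbmol/h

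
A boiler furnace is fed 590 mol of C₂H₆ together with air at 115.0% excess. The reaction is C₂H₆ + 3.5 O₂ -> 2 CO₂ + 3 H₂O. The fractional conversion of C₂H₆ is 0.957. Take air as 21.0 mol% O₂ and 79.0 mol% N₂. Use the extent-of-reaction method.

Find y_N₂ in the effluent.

0.759

Stoichiometric O₂ = 3.5 × 590 = 2065 mol; O₂ fed = 2065 × 2.150 = 4440 mol.
N₂ fed = 4440 × 79/21 = 16700 mol.
Fuel reacted = 0.957 × 590 → ξ = 564.6 mol.
Outlet (n = n₀ + ν ξ):
  C₂H₆: 590 − 1(564.6) = 25.37
  O₂: 4440 − 3.5(564.6) = 2464
  N₂: 16700 (inert)
  CO₂: 0 + 2(564.6) = 1129
  H₂O: 0 + 3(564.6) = 1694
Total out = 22010 mol; y_N₂ = 16700 / 22010 = 0.7587.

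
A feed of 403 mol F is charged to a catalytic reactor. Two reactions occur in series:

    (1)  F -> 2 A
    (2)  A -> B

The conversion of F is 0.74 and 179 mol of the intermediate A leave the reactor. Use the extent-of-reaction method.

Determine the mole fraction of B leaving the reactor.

Conversion of F: F consumed = 1ξ₁ = 0.74 × 403 → ξ₁ = 298.2 mol.
A balance: n_A = 0 + 2ξ₁ − 1ξ₂ = 179 → ξ₂ = (2·298.2 − 179)/1 = 417.4 mol.
Outlet amounts (n = n₀ + Σ ν·ξ):
  F: 403 − 1(298.2) = 104.8
  A: 0 + 2(298.2) − 1(417.4) = 179
  B: 0 + 1(417.4) = 417.4
Total out = 701.2 mol; y_B = 417.4 / 701.2 = 0.5953.

0.595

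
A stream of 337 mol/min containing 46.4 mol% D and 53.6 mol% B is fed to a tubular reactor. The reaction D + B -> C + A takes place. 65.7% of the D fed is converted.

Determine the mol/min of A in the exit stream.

D reacted = 0.657 × 156.4 = 102.7 mol/min; ν_D = −1, so ξ = 102.7/1 = 102.7 mol/min.
Outlet amounts (n = n₀ + ν ξ):
  D: 156.4 − 1(102.7) = 53.63
  B: 180.6 − 1(102.7) = 77.9
  C: 0 + 1(102.7) = 102.7
  A: 0 + 1(102.7) = 102.7

103 mol/min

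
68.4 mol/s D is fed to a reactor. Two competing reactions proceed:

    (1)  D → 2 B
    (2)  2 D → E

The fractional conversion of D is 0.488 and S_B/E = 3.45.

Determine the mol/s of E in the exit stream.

8.96 mol/s

Conversion of D: D consumed = 0.488 × 68.4 = 33.38 mol/s = 1ξ₁ + 2ξ₂.
Selectivity: 2ξ₁ / (1ξ₂) = 3.45 → ξ₁ = 1.725 ξ₂.
Substitute: (1·1.725 + 2) ξ₂ = 33.38 → ξ₂ = 8.961 mol/s, ξ₁ = 15.46 mol/s.
Outlet amounts (n = n₀ + Σ ν·ξ):
  D: 68.4 − 1(15.46) − 2(8.961) = 35.02
  B: 0 + 2(15.46) = 30.91
  E: 0 + 1(8.961) = 8.961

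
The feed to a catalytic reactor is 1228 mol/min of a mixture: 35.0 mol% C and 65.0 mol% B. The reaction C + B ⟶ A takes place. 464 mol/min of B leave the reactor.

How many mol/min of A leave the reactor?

For B: n = n₀ − 1ξ → 464 = 798.2 − 1ξ, giving ξ = 334.2 mol/min.
Outlet amounts (n = n₀ + ν ξ):
  C: 429.8 − 1(334.2) = 95.6
  B: 798.2 − 1(334.2) = 464
  A: 0 + 1(334.2) = 334.2

334 mol/min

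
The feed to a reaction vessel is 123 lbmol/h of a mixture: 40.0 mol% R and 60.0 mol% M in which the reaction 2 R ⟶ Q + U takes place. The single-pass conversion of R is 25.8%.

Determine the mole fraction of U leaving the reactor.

0.0516

R reacted = 0.258 × 49.2 = 12.69 lbmol/h; ν_R = −2, so ξ = 12.69/2 = 6.347 lbmol/h.
Outlet amounts (n = n₀ + ν ξ):
  R: 49.2 − 2(6.347) = 36.51
  Q: 0 + 1(6.347) = 6.347
  U: 0 + 1(6.347) = 6.347
  M: 73.8 (inert)
Total out = 123 lbmol/h; y_U = 6.347 / 123 = 0.0516.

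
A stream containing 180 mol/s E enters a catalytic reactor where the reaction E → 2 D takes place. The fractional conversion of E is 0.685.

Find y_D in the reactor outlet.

E reacted = 0.685 × 180 = 123.3 mol/s; ν_E = −1, so ξ = 123.3/1 = 123.3 mol/s.
Outlet amounts (n = n₀ + ν ξ):
  E: 180 − 1(123.3) = 56.7
  D: 0 + 2(123.3) = 246.6
Total out = 303.3 mol/s; y_D = 246.6 / 303.3 = 0.8131.

0.813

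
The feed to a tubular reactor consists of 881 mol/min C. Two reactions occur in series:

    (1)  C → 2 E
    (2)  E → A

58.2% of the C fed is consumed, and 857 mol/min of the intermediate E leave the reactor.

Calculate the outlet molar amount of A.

Conversion of C: C consumed = 1ξ₁ = 0.582 × 881 → ξ₁ = 512.7 mol/min.
E balance: n_E = 0 + 2ξ₁ − 1ξ₂ = 857 → ξ₂ = (2·512.7 − 857)/1 = 168.5 mol/min.
Outlet amounts (n = n₀ + Σ ν·ξ):
  C: 881 − 1(512.7) = 368.3
  E: 0 + 2(512.7) − 1(168.5) = 857
  A: 0 + 1(168.5) = 168.5

168 mol/min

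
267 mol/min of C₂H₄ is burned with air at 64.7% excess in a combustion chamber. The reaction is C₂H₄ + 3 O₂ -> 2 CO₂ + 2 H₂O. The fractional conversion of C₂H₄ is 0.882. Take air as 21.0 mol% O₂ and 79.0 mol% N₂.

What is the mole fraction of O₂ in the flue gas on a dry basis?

Stoichiometric O₂ = 3 × 267 = 801 mol/min; O₂ fed = 801 × 1.647 = 1319 mol/min.
N₂ fed = 1319 × 79/21 = 4963 mol/min.
Fuel reacted = 0.882 × 267 → ξ = 235.5 mol/min.
Outlet (n = n₀ + ν ξ):
  C₂H₄: 267 − 1(235.5) = 31.51
  O₂: 1319 − 3(235.5) = 612.8
  N₂: 4963 (inert)
  CO₂: 0 + 2(235.5) = 471
  H₂O: 0 + 2(235.5) = 471
Dry total = 6078 mol/min; y_O₂ (dry) = 612.8 / 6078 = 0.1008.

0.101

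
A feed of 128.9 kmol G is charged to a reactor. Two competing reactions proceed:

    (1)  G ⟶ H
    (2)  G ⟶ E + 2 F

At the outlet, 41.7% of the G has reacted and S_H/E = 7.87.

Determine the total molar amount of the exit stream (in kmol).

Conversion of G: G consumed = 0.417 × 128.9 = 53.75 kmol = 1ξ₁ + 1ξ₂.
Selectivity: 1ξ₁ / (1ξ₂) = 7.87 → ξ₁ = 7.87 ξ₂.
Substitute: (1·7.87 + 1) ξ₂ = 53.75 → ξ₂ = 6.06 kmol, ξ₁ = 47.69 kmol.
Outlet amounts (n = n₀ + Σ ν·ξ):
  G: 128.9 − 1(47.69) − 1(6.06) = 75.15
  H: 0 + 1(47.69) = 47.69
  E: 0 + 1(6.06) = 6.06
  F: 0 + 2(6.06) = 12.12
Total out = 75.15 + 47.69 + 6.06 + 12.12 = 141 kmol.

141 kmol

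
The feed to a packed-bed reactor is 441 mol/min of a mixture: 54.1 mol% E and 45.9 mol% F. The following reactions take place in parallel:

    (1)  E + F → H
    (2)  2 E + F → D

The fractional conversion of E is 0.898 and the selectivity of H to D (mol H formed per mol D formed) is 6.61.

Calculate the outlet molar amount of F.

13.1 mol/min

Conversion of E: E consumed = 0.898 × 238.6 = 214.2 mol/min = 1ξ₁ + 2ξ₂.
Selectivity: 1ξ₁ / (1ξ₂) = 6.61 → ξ₁ = 6.61 ξ₂.
Substitute: (1·6.61 + 2) ξ₂ = 214.2 → ξ₂ = 24.88 mol/min, ξ₁ = 164.5 mol/min.
Outlet amounts (n = n₀ + Σ ν·ξ):
  E: 238.6 − 1(164.5) − 2(24.88) = 24.34
  F: 202.4 − 1(164.5) − 1(24.88) = 13.06
  H: 0 + 1(164.5) = 164.5
  D: 0 + 1(24.88) = 24.88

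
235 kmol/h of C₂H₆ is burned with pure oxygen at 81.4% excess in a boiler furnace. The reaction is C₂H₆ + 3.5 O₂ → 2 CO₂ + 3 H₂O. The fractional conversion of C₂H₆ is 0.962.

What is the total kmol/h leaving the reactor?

1840 kmol/h

Stoichiometric O₂ = 3.5 × 235 = 822.5 kmol/h; O₂ fed = 822.5 × 1.814 = 1492 kmol/h.
Fuel reacted = 0.962 × 235 → ξ = 226.1 kmol/h.
Outlet (n = n₀ + ν ξ):
  C₂H₆: 235 − 1(226.1) = 8.93
  O₂: 1492 − 3.5(226.1) = 700.8
  CO₂: 0 + 2(226.1) = 452.1
  H₂O: 0 + 3(226.1) = 678.2
Total out = 8.93 + 700.8 + 452.1 + 678.2 = 1840 kmol/h.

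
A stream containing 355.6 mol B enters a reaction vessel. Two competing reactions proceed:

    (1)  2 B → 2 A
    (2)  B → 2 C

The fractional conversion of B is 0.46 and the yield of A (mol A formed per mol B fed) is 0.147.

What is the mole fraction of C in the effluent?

0.477

Yield of A: 2ξ₁ / 355.6 = 0.147 → ξ₁ = 26.14 mol.
Conversion of B: 2ξ₁ + 1ξ₂ = 0.46 × 355.6 = 163.6 → ξ₂ = 111.3 mol.
Outlet amounts (n = n₀ + Σ ν·ξ):
  B: 355.6 − 2(26.14) − 1(111.3) = 192
  A: 0 + 2(26.14) = 52.27
  C: 0 + 2(111.3) = 222.6
Total out = 466.9 mol; y_C = 222.6 / 466.9 = 0.4768.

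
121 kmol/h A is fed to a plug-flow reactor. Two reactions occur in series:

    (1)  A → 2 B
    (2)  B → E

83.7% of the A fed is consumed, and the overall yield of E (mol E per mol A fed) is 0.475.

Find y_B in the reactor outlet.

Conversion of A: A consumed = 1ξ₁ = 0.837 × 121 → ξ₁ = 101.3 kmol/h.
Yield of E: 1ξ₂ / 121 = 0.475 → ξ₂ = 57.47 kmol/h.
Outlet amounts (n = n₀ + Σ ν·ξ):
  A: 121 − 1(101.3) = 19.72
  B: 0 + 2(101.3) − 1(57.47) = 145.1
  E: 0 + 1(57.47) = 57.47
Total out = 222.3 kmol/h; y_B = 145.1 / 222.3 = 0.6527.

0.653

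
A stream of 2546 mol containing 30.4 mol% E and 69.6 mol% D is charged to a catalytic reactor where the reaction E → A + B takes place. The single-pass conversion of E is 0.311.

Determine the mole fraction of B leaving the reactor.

0.0864

E reacted = 0.311 × 774 = 240.7 mol; ν_E = −1, so ξ = 240.7/1 = 240.7 mol.
Outlet amounts (n = n₀ + ν ξ):
  E: 774 − 1(240.7) = 533.3
  A: 0 + 1(240.7) = 240.7
  B: 0 + 1(240.7) = 240.7
  D: 1772 (inert)
Total out = 2787 mol; y_B = 240.7 / 2787 = 0.08638.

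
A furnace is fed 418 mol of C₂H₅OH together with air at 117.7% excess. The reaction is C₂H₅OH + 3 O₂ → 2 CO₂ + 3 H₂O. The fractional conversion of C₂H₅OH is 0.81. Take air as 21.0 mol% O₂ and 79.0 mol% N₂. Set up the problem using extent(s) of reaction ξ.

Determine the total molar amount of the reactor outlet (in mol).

Stoichiometric O₂ = 3 × 418 = 1254 mol; O₂ fed = 1254 × 2.177 = 2730 mol.
N₂ fed = 2730 × 79/21 = 10270 mol.
Fuel reacted = 0.81 × 418 → ξ = 338.6 mol.
Outlet (n = n₀ + ν ξ):
  C₂H₅OH: 418 − 1(338.6) = 79.42
  O₂: 2730 − 3(338.6) = 1714
  N₂: 10270 (inert)
  CO₂: 0 + 2(338.6) = 677.2
  H₂O: 0 + 3(338.6) = 1016
Total out = 79.42 + 1714 + 10270 + 677.2 + 1016 = 13760 mol.

13800 mol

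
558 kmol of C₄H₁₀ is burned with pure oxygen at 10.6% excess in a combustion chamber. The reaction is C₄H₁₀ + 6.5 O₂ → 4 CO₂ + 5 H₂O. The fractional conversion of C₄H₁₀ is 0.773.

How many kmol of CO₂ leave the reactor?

1730 kmol

Stoichiometric O₂ = 6.5 × 558 = 3627 kmol; O₂ fed = 3627 × 1.106 = 4011 kmol.
Fuel reacted = 0.773 × 558 → ξ = 431.3 kmol.
Outlet (n = n₀ + ν ξ):
  C₄H₁₀: 558 − 1(431.3) = 126.7
  O₂: 4011 − 6.5(431.3) = 1208
  CO₂: 0 + 4(431.3) = 1725
  H₂O: 0 + 5(431.3) = 2157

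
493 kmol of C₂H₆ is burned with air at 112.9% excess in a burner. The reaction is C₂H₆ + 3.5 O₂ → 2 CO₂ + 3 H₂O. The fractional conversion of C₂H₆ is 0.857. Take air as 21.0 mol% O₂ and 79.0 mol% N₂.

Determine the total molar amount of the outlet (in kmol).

Stoichiometric O₂ = 3.5 × 493 = 1726 kmol; O₂ fed = 1726 × 2.129 = 3674 kmol.
N₂ fed = 3674 × 79/21 = 13820 kmol.
Fuel reacted = 0.857 × 493 → ξ = 422.5 kmol.
Outlet (n = n₀ + ν ξ):
  C₂H₆: 493 − 1(422.5) = 70.5
  O₂: 3674 − 3.5(422.5) = 2195
  N₂: 13820 (inert)
  CO₂: 0 + 2(422.5) = 845
  H₂O: 0 + 3(422.5) = 1268
Total out = 70.5 + 2195 + 13820 + 845 + 1268 = 18200 kmol.

18200 kmol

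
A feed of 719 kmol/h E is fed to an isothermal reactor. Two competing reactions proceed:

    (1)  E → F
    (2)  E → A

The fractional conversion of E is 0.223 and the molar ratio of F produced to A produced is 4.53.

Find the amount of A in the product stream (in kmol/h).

Conversion of E: E consumed = 0.223 × 719 = 160.3 kmol/h = 1ξ₁ + 1ξ₂.
Selectivity: 1ξ₁ / (1ξ₂) = 4.53 → ξ₁ = 4.53 ξ₂.
Substitute: (1·4.53 + 1) ξ₂ = 160.3 → ξ₂ = 28.99 kmol/h, ξ₁ = 131.3 kmol/h.
Outlet amounts (n = n₀ + Σ ν·ξ):
  E: 719 − 1(131.3) − 1(28.99) = 558.7
  F: 0 + 1(131.3) = 131.3
  A: 0 + 1(28.99) = 28.99

29 kmol/h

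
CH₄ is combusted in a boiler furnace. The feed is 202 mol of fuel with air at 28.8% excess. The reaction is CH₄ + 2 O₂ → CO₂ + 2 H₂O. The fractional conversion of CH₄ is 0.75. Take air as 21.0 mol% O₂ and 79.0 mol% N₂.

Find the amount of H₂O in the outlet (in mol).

Stoichiometric O₂ = 2 × 202 = 404 mol; O₂ fed = 404 × 1.288 = 520.4 mol.
N₂ fed = 520.4 × 79/21 = 1958 mol.
Fuel reacted = 0.75 × 202 → ξ = 151.5 mol.
Outlet (n = n₀ + ν ξ):
  CH₄: 202 − 1(151.5) = 50.5
  O₂: 520.4 − 2(151.5) = 217.4
  N₂: 1958 (inert)
  CO₂: 0 + 1(151.5) = 151.5
  H₂O: 0 + 2(151.5) = 303

303 mol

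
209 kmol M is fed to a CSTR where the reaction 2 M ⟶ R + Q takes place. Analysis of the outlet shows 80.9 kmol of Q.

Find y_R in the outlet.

0.387

For Q: n = n₀ + 1ξ → 80.9 = 0 + 1ξ, giving ξ = 80.9 kmol.
Outlet amounts (n = n₀ + ν ξ):
  M: 209 − 2(80.9) = 47.2
  R: 0 + 1(80.9) = 80.9
  Q: 0 + 1(80.9) = 80.9
Total out = 209 kmol; y_R = 80.9 / 209 = 0.3871.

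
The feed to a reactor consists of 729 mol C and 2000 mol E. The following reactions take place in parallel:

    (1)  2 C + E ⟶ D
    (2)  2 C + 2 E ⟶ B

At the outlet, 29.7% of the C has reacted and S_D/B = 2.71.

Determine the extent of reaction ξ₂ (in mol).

Conversion of C: C consumed = 0.297 × 729 = 216.5 mol = 2ξ₁ + 2ξ₂.
Selectivity: 1ξ₁ / (1ξ₂) = 2.71 → ξ₁ = 2.71 ξ₂.
Substitute: (2·2.71 + 2) ξ₂ = 216.5 → ξ₂ = 29.18 mol, ξ₁ = 79.08 mol.
Outlet amounts (n = n₀ + Σ ν·ξ):
  C: 729 − 2(79.08) − 2(29.18) = 512.5
  E: 2000 − 1(79.08) − 2(29.18) = 1863
  D: 0 + 1(79.08) = 79.08
  B: 0 + 1(29.18) = 29.18

ξ₂ = 29.2 mol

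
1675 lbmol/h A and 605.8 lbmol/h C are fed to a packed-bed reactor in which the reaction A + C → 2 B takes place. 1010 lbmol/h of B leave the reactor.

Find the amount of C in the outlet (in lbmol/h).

For B: n = n₀ + 2ξ → 1010 = 0 + 2ξ, giving ξ = 505 lbmol/h.
Outlet amounts (n = n₀ + ν ξ):
  A: 1675 − 1(505) = 1170
  C: 605.8 − 1(505) = 100.8
  B: 0 + 2(505) = 1010

101 lbmol/h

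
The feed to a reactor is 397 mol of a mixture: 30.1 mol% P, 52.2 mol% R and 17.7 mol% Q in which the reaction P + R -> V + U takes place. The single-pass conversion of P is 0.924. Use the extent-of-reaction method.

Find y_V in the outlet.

0.278

P reacted = 0.924 × 119.5 = 110.4 mol; ν_P = −1, so ξ = 110.4/1 = 110.4 mol.
Outlet amounts (n = n₀ + ν ξ):
  P: 119.5 − 1(110.4) = 9.082
  R: 207.2 − 1(110.4) = 96.82
  V: 0 + 1(110.4) = 110.4
  U: 0 + 1(110.4) = 110.4
  Q: 70.27 (inert)
Total out = 397 mol; y_V = 110.4 / 397 = 0.2781.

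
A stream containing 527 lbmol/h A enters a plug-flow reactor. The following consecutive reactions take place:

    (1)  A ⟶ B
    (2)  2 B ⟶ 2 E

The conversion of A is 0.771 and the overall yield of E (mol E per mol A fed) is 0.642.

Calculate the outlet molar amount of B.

68 lbmol/h

Conversion of A: A consumed = 1ξ₁ = 0.771 × 527 → ξ₁ = 406.3 lbmol/h.
Yield of E: 2ξ₂ / 527 = 0.642 → ξ₂ = 169.2 lbmol/h.
Outlet amounts (n = n₀ + Σ ν·ξ):
  A: 527 − 1(406.3) = 120.7
  B: 0 + 1(406.3) − 2(169.2) = 67.98
  E: 0 + 2(169.2) = 338.3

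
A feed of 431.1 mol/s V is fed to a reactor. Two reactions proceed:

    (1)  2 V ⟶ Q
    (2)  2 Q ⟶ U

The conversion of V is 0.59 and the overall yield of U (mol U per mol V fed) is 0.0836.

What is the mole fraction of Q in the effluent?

Conversion of V: V consumed = 2ξ₁ = 0.59 × 431.1 → ξ₁ = 127.2 mol/s.
Yield of U: 1ξ₂ / 431.1 = 0.0836 → ξ₂ = 36.04 mol/s.
Outlet amounts (n = n₀ + Σ ν·ξ):
  V: 431.1 − 2(127.2) = 176.8
  Q: 0 + 1(127.2) − 2(36.04) = 55.09
  U: 0 + 1(36.04) = 36.04
Total out = 267.9 mol/s; y_Q = 55.09 / 267.9 = 0.2057.

0.206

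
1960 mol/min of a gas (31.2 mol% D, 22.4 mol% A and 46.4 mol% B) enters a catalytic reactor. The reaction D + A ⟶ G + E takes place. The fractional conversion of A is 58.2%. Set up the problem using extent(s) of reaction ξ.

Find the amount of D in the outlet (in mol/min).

A reacted = 0.582 × 439 = 255.5 mol/min; ν_A = −1, so ξ = 255.5/1 = 255.5 mol/min.
Outlet amounts (n = n₀ + ν ξ):
  D: 611.5 − 1(255.5) = 356
  A: 439 − 1(255.5) = 183.5
  G: 0 + 1(255.5) = 255.5
  E: 0 + 1(255.5) = 255.5
  B: 909.4 (inert)

356 mol/min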